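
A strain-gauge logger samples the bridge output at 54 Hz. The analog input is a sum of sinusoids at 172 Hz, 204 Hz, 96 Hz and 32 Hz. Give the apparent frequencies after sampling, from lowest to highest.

10 Hz, 12 Hz, 22 Hz

fs/2 = 27 Hz.
172 Hz mod fs = 10 Hz.
10 Hz ≤ fs/2 = 27 Hz, appears at 10 Hz.
204 Hz mod fs = 42 Hz.
42 Hz > fs/2 = 27 Hz, folds to fs − 42 Hz = 12 Hz.
96 Hz mod fs = 42 Hz.
42 Hz > fs/2 = 27 Hz, folds to fs − 42 Hz = 12 Hz.
32 Hz > fs/2 = 27 Hz, folds to fs − 32 Hz = 22 Hz.
Distinct values: {10 Hz, 12 Hz, 22 Hz}.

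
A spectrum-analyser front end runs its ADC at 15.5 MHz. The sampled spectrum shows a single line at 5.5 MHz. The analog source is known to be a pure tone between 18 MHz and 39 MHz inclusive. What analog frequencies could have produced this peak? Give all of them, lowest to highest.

Frequencies that alias to 5.5 MHz are k·fs ± 5.5 MHz for integer k ≥ 0.
k=0: 5.5 MHz.
k=1: 10 MHz, 21 MHz.
k=2: 25.5 MHz, 36.5 MHz.
k=3: 41 MHz, 52 MHz.
Within [18 MHz, 39 MHz]: 21 MHz, 25.5 MHz, 36.5 MHz.

21 MHz, 25.5 MHz, 36.5 MHz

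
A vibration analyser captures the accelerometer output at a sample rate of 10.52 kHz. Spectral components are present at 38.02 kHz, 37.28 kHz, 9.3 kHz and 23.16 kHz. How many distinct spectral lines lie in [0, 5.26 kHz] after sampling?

fs/2 = 5.26 kHz.
38.02 kHz mod fs = 6.46 kHz.
6.46 kHz > fs/2 = 5.26 kHz, folds to fs − 6.46 kHz = 4.06 kHz.
37.28 kHz mod fs = 5.72 kHz.
5.72 kHz > fs/2 = 5.26 kHz, folds to fs − 5.72 kHz = 4.8 kHz.
9.3 kHz > fs/2 = 5.26 kHz, folds to fs − 9.3 kHz = 1.22 kHz.
23.16 kHz mod fs = 2.12 kHz.
2.12 kHz ≤ fs/2 = 5.26 kHz, appears at 2.12 kHz.
Distinct values: {1.22 kHz, 2.12 kHz, 4.06 kHz, 4.8 kHz} → 4.

4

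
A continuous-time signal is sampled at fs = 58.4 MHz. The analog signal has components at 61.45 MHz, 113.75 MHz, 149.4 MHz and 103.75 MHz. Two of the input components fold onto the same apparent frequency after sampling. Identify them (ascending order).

61.45 MHz, 113.75 MHz

fs/2 = 29.2 MHz.
61.45 MHz mod fs = 3.05 MHz.
3.05 MHz ≤ fs/2 = 29.2 MHz, appears at 3.05 MHz.
113.75 MHz mod fs = 55.35 MHz.
55.35 MHz > fs/2 = 29.2 MHz, folds to fs − 55.35 MHz = 3.05 MHz.
149.4 MHz mod fs = 32.6 MHz.
32.6 MHz > fs/2 = 29.2 MHz, folds to fs − 32.6 MHz = 25.8 MHz.
103.75 MHz mod fs = 45.35 MHz.
45.35 MHz > fs/2 = 29.2 MHz, folds to fs − 45.35 MHz = 13.05 MHz.
61.45 MHz and 113.75 MHz both map to 3.05 MHz.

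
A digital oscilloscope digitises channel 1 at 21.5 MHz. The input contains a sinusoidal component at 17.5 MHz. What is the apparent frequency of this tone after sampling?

17.5 MHz > fs/2 = 10.75 MHz, folds to fs − 17.5 MHz = 4 MHz.

4 MHz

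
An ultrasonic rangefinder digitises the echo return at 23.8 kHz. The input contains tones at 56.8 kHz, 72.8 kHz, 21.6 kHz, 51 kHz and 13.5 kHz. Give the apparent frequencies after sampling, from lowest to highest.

fs/2 = 11.9 kHz.
56.8 kHz mod fs = 9.2 kHz.
9.2 kHz ≤ fs/2 = 11.9 kHz, appears at 9.2 kHz.
72.8 kHz mod fs = 1.4 kHz.
1.4 kHz ≤ fs/2 = 11.9 kHz, appears at 1.4 kHz.
21.6 kHz > fs/2 = 11.9 kHz, folds to fs − 21.6 kHz = 2.2 kHz.
51 kHz mod fs = 3.4 kHz.
3.4 kHz ≤ fs/2 = 11.9 kHz, appears at 3.4 kHz.
13.5 kHz > fs/2 = 11.9 kHz, folds to fs − 13.5 kHz = 10.3 kHz.
Distinct values: {1.4 kHz, 2.2 kHz, 3.4 kHz, 9.2 kHz, 10.3 kHz}.

1.4 kHz, 2.2 kHz, 3.4 kHz, 9.2 kHz, 10.3 kHz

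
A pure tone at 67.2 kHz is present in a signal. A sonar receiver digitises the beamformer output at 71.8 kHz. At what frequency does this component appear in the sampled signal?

4.6 kHz

67.2 kHz > fs/2 = 35.9 kHz, folds to fs − 67.2 kHz = 4.6 kHz.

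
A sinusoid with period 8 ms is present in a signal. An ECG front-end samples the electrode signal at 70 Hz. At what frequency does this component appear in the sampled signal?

15 Hz

T = 8 ms → f = 1/T = 125 Hz.
125 Hz mod fs = 55 Hz.
55 Hz > fs/2 = 35 Hz, folds to fs − 55 Hz = 15 Hz.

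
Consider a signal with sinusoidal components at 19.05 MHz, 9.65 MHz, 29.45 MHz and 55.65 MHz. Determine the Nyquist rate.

111.3 MHz

Highest-frequency component: 55.65 MHz.
Nyquist rate = 2 × 55.65 MHz = 111.3 MHz.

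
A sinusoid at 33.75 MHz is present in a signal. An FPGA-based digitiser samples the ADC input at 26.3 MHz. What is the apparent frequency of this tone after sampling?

7.45 MHz

33.75 MHz mod fs = 7.45 MHz.
7.45 MHz ≤ fs/2 = 13.15 MHz, appears at 7.45 MHz.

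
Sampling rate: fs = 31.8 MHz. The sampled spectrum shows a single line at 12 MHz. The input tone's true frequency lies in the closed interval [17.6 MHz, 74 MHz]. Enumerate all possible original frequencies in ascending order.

Frequencies that alias to 12 MHz are k·fs ± 12 MHz for integer k ≥ 0.
k=0: 12 MHz.
k=1: 19.8 MHz, 43.8 MHz.
k=2: 51.6 MHz, 75.6 MHz.
k=3: 83.4 MHz, 107.4 MHz.
Within [17.6 MHz, 74 MHz]: 19.8 MHz, 43.8 MHz, 51.6 MHz.

19.8 MHz, 43.8 MHz, 51.6 MHz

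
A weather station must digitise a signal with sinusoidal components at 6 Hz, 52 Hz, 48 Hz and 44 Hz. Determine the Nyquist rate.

104 Hz

Highest-frequency component: 52 Hz.
Nyquist rate = 2 × 52 Hz = 104 Hz.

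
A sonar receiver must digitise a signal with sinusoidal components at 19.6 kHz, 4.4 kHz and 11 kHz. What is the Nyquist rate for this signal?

39.2 kHz

Highest-frequency component: 19.6 kHz.
Nyquist rate = 2 × 19.6 kHz = 39.2 kHz.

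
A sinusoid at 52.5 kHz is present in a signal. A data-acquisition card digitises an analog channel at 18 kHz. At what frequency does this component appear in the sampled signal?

52.5 kHz mod fs = 16.5 kHz.
16.5 kHz > fs/2 = 9 kHz, folds to fs − 16.5 kHz = 1.5 kHz.

1.5 kHz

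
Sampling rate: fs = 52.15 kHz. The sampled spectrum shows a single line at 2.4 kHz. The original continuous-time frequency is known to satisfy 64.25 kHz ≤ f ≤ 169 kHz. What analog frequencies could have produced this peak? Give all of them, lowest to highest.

Frequencies that alias to 2.4 kHz are k·fs ± 2.4 kHz for integer k ≥ 0.
k=0: 2.4 kHz.
k=1: 49.75 kHz, 54.55 kHz.
k=2: 101.9 kHz, 106.7 kHz.
k=3: 154.05 kHz, 158.85 kHz.
k=4: 206.2 kHz, 211 kHz.
Within [64.25 kHz, 169 kHz]: 101.9 kHz, 106.7 kHz, 154.05 kHz, 158.85 kHz.

101.9 kHz, 106.7 kHz, 154.05 kHz, 158.85 kHz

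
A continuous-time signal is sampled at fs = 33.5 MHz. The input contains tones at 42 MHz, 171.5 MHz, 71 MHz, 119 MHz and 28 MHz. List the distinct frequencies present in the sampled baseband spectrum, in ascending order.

fs/2 = 16.75 MHz.
42 MHz mod fs = 8.5 MHz.
8.5 MHz ≤ fs/2 = 16.75 MHz, appears at 8.5 MHz.
171.5 MHz mod fs = 4 MHz.
4 MHz ≤ fs/2 = 16.75 MHz, appears at 4 MHz.
71 MHz mod fs = 4 MHz.
4 MHz ≤ fs/2 = 16.75 MHz, appears at 4 MHz.
119 MHz mod fs = 18.5 MHz.
18.5 MHz > fs/2 = 16.75 MHz, folds to fs − 18.5 MHz = 15 MHz.
28 MHz > fs/2 = 16.75 MHz, folds to fs − 28 MHz = 5.5 MHz.
Distinct values: {4 MHz, 5.5 MHz, 8.5 MHz, 15 MHz}.

4 MHz, 5.5 MHz, 8.5 MHz, 15 MHz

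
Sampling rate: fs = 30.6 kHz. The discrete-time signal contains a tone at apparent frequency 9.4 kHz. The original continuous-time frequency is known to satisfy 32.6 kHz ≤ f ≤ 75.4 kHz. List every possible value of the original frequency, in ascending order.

40 kHz, 51.8 kHz, 70.6 kHz

Frequencies that alias to 9.4 kHz are k·fs ± 9.4 kHz for integer k ≥ 0.
k=0: 9.4 kHz.
k=1: 21.2 kHz, 40 kHz.
k=2: 51.8 kHz, 70.6 kHz.
k=3: 82.4 kHz, 101.2 kHz.
Within [32.6 kHz, 75.4 kHz]: 40 kHz, 51.8 kHz, 70.6 kHz.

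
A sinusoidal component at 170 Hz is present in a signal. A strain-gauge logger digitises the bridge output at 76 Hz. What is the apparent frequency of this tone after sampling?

170 Hz mod fs = 18 Hz.
18 Hz ≤ fs/2 = 38 Hz, appears at 18 Hz.

18 Hz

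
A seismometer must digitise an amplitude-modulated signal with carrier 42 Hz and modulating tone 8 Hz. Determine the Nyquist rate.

100 Hz

AM sidebands sit at fc ± fm = 34 Hz and 50 Hz.
Highest-frequency component: 50 Hz.
Nyquist rate = 2 × 50 Hz = 100 Hz.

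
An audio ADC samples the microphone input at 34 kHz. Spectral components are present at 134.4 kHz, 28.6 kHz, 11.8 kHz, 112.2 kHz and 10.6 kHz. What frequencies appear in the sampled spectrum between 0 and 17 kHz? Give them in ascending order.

fs/2 = 17 kHz.
134.4 kHz mod fs = 32.4 kHz.
32.4 kHz > fs/2 = 17 kHz, folds to fs − 32.4 kHz = 1.6 kHz.
28.6 kHz > fs/2 = 17 kHz, folds to fs − 28.6 kHz = 5.4 kHz.
11.8 kHz ≤ fs/2 = 17 kHz, passes unchanged.
112.2 kHz mod fs = 10.2 kHz.
10.2 kHz ≤ fs/2 = 17 kHz, appears at 10.2 kHz.
10.6 kHz ≤ fs/2 = 17 kHz, passes unchanged.
Distinct values: {1.6 kHz, 5.4 kHz, 10.2 kHz, 10.6 kHz, 11.8 kHz}.

1.6 kHz, 5.4 kHz, 10.2 kHz, 10.6 kHz, 11.8 kHz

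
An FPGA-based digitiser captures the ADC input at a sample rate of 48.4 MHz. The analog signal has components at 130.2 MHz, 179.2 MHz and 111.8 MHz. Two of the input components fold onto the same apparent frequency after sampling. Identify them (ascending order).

111.8 MHz, 130.2 MHz

fs/2 = 24.2 MHz.
130.2 MHz mod fs = 33.4 MHz.
33.4 MHz > fs/2 = 24.2 MHz, folds to fs − 33.4 MHz = 15 MHz.
179.2 MHz mod fs = 34 MHz.
34 MHz > fs/2 = 24.2 MHz, folds to fs − 34 MHz = 14.4 MHz.
111.8 MHz mod fs = 15 MHz.
15 MHz ≤ fs/2 = 24.2 MHz, appears at 15 MHz.
111.8 MHz and 130.2 MHz both map to 15 MHz.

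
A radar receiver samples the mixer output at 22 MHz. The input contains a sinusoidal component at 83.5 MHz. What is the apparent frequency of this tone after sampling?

83.5 MHz mod fs = 17.5 MHz.
17.5 MHz > fs/2 = 11 MHz, folds to fs − 17.5 MHz = 4.5 MHz.

4.5 MHz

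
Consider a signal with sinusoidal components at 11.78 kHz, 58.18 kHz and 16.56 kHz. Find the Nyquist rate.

116.36 kHz

Highest-frequency component: 58.18 kHz.
Nyquist rate = 2 × 58.18 kHz = 116.36 kHz.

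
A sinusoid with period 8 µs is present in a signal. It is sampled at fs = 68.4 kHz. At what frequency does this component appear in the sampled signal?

T = 8 µs → f = 1/T = 125 kHz.
125 kHz mod fs = 56.6 kHz.
56.6 kHz > fs/2 = 34.2 kHz, folds to fs − 56.6 kHz = 11.8 kHz.

11.8 kHz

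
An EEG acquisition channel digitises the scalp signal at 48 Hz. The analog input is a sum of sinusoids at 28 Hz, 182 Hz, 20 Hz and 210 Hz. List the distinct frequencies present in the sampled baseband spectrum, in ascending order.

fs/2 = 24 Hz.
28 Hz > fs/2 = 24 Hz, folds to fs − 28 Hz = 20 Hz.
182 Hz mod fs = 38 Hz.
38 Hz > fs/2 = 24 Hz, folds to fs − 38 Hz = 10 Hz.
20 Hz ≤ fs/2 = 24 Hz, passes unchanged.
210 Hz mod fs = 18 Hz.
18 Hz ≤ fs/2 = 24 Hz, appears at 18 Hz.
Distinct values: {10 Hz, 18 Hz, 20 Hz}.

10 Hz, 18 Hz, 20 Hz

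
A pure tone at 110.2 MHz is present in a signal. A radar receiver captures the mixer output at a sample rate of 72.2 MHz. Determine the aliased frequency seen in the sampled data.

110.2 MHz mod fs = 38 MHz.
38 MHz > fs/2 = 36.1 MHz, folds to fs − 38 MHz = 34.2 MHz.

34.2 MHz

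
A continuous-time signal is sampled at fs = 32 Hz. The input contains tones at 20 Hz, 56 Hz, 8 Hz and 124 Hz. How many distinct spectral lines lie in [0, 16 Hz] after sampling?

3

fs/2 = 16 Hz.
20 Hz > fs/2 = 16 Hz, folds to fs − 20 Hz = 12 Hz.
56 Hz mod fs = 24 Hz.
24 Hz > fs/2 = 16 Hz, folds to fs − 24 Hz = 8 Hz.
8 Hz ≤ fs/2 = 16 Hz, passes unchanged.
124 Hz mod fs = 28 Hz.
28 Hz > fs/2 = 16 Hz, folds to fs − 28 Hz = 4 Hz.
Distinct values: {4 Hz, 8 Hz, 12 Hz} → 3.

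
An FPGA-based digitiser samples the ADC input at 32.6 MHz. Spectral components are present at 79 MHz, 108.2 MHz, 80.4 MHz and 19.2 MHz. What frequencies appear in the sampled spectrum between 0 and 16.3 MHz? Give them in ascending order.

10.4 MHz, 13.4 MHz, 13.8 MHz, 15.2 MHz

fs/2 = 16.3 MHz.
79 MHz mod fs = 13.8 MHz.
13.8 MHz ≤ fs/2 = 16.3 MHz, appears at 13.8 MHz.
108.2 MHz mod fs = 10.4 MHz.
10.4 MHz ≤ fs/2 = 16.3 MHz, appears at 10.4 MHz.
80.4 MHz mod fs = 15.2 MHz.
15.2 MHz ≤ fs/2 = 16.3 MHz, appears at 15.2 MHz.
19.2 MHz > fs/2 = 16.3 MHz, folds to fs − 19.2 MHz = 13.4 MHz.
Distinct values: {10.4 MHz, 13.4 MHz, 13.8 MHz, 15.2 MHz}.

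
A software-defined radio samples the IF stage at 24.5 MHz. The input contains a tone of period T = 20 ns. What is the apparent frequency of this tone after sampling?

T = 20 ns → f = 1/T = 50 MHz.
50 MHz mod fs = 1 MHz.
1 MHz ≤ fs/2 = 12.25 MHz, appears at 1 MHz.

1 MHz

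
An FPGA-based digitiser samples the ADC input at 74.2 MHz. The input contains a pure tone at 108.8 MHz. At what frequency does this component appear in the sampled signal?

34.6 MHz

108.8 MHz mod fs = 34.6 MHz.
34.6 MHz ≤ fs/2 = 37.1 MHz, appears at 34.6 MHz.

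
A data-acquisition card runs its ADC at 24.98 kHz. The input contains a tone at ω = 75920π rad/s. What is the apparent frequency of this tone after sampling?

ω = 75920π rad/s → f = ω/(2π) = 37960 Hz = 37.96 kHz.
37.96 kHz mod fs = 12.98 kHz.
12.98 kHz > fs/2 = 12.49 kHz, folds to fs − 12.98 kHz = 12 kHz.

12 kHz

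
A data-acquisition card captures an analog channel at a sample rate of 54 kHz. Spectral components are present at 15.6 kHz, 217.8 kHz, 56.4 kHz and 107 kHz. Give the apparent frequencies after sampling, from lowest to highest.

1 kHz, 1.8 kHz, 2.4 kHz, 15.6 kHz

fs/2 = 27 kHz.
15.6 kHz ≤ fs/2 = 27 kHz, passes unchanged.
217.8 kHz mod fs = 1.8 kHz.
1.8 kHz ≤ fs/2 = 27 kHz, appears at 1.8 kHz.
56.4 kHz mod fs = 2.4 kHz.
2.4 kHz ≤ fs/2 = 27 kHz, appears at 2.4 kHz.
107 kHz mod fs = 53 kHz.
53 kHz > fs/2 = 27 kHz, folds to fs − 53 kHz = 1 kHz.
Distinct values: {1 kHz, 1.8 kHz, 2.4 kHz, 15.6 kHz}.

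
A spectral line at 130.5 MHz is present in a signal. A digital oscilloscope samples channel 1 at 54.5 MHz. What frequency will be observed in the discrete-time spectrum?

21.5 MHz

130.5 MHz mod fs = 21.5 MHz.
21.5 MHz ≤ fs/2 = 27.25 MHz, appears at 21.5 MHz.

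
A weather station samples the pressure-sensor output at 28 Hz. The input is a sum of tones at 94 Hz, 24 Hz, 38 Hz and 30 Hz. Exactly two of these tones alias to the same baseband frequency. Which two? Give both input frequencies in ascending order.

38 Hz, 94 Hz

fs/2 = 14 Hz.
94 Hz mod fs = 10 Hz.
10 Hz ≤ fs/2 = 14 Hz, appears at 10 Hz.
24 Hz > fs/2 = 14 Hz, folds to fs − 24 Hz = 4 Hz.
38 Hz mod fs = 10 Hz.
10 Hz ≤ fs/2 = 14 Hz, appears at 10 Hz.
30 Hz mod fs = 2 Hz.
2 Hz ≤ fs/2 = 14 Hz, appears at 2 Hz.
38 Hz and 94 Hz both map to 10 Hz.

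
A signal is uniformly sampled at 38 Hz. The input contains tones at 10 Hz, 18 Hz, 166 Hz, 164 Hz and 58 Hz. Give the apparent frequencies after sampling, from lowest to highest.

fs/2 = 19 Hz.
10 Hz ≤ fs/2 = 19 Hz, passes unchanged.
18 Hz ≤ fs/2 = 19 Hz, passes unchanged.
166 Hz mod fs = 14 Hz.
14 Hz ≤ fs/2 = 19 Hz, appears at 14 Hz.
164 Hz mod fs = 12 Hz.
12 Hz ≤ fs/2 = 19 Hz, appears at 12 Hz.
58 Hz mod fs = 20 Hz.
20 Hz > fs/2 = 19 Hz, folds to fs − 20 Hz = 18 Hz.
Distinct values: {10 Hz, 12 Hz, 14 Hz, 18 Hz}.

10 Hz, 12 Hz, 14 Hz, 18 Hz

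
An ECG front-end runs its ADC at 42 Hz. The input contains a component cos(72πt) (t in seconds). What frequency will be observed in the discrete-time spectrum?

ω = 72π rad/s → f = ω/(2π) = 36 Hz.
36 Hz > fs/2 = 21 Hz, folds to fs − 36 Hz = 6 Hz.

6 Hz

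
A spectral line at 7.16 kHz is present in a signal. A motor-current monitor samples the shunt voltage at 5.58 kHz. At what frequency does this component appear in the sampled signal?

1.58 kHz

7.16 kHz mod fs = 1.58 kHz.
1.58 kHz ≤ fs/2 = 2.79 kHz, appears at 1.58 kHz.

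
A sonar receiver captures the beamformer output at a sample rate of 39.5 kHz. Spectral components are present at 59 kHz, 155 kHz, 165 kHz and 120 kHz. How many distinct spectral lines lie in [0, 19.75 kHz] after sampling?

fs/2 = 19.75 kHz.
59 kHz mod fs = 19.5 kHz.
19.5 kHz ≤ fs/2 = 19.75 kHz, appears at 19.5 kHz.
155 kHz mod fs = 36.5 kHz.
36.5 kHz > fs/2 = 19.75 kHz, folds to fs − 36.5 kHz = 3 kHz.
165 kHz mod fs = 7 kHz.
7 kHz ≤ fs/2 = 19.75 kHz, appears at 7 kHz.
120 kHz mod fs = 1.5 kHz.
1.5 kHz ≤ fs/2 = 19.75 kHz, appears at 1.5 kHz.
Distinct values: {1.5 kHz, 3 kHz, 7 kHz, 19.5 kHz} → 4.

4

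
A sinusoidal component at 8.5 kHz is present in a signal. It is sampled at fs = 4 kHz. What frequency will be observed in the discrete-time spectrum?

8.5 kHz mod fs = 0.5 kHz.
0.5 kHz ≤ fs/2 = 2 kHz, appears at 0.5 kHz.

0.5 kHz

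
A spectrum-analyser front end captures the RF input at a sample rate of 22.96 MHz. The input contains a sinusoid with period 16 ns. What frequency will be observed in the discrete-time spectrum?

T = 16 ns → f = 1/T = 62.5 MHz.
62.5 MHz mod fs = 16.58 MHz.
16.58 MHz > fs/2 = 11.48 MHz, folds to fs − 16.58 MHz = 6.38 MHz.

6.38 MHz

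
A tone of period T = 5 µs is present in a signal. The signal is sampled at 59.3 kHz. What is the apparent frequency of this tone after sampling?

22.1 kHz

T = 5 µs → f = 1/T = 200 kHz.
200 kHz mod fs = 22.1 kHz.
22.1 kHz ≤ fs/2 = 29.65 kHz, appears at 22.1 kHz.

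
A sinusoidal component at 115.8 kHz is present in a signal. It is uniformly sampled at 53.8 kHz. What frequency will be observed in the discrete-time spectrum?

8.2 kHz

115.8 kHz mod fs = 8.2 kHz.
8.2 kHz ≤ fs/2 = 26.9 kHz, appears at 8.2 kHz.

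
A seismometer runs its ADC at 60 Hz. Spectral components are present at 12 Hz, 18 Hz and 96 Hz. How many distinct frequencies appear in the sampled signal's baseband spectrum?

fs/2 = 30 Hz.
12 Hz ≤ fs/2 = 30 Hz, passes unchanged.
18 Hz ≤ fs/2 = 30 Hz, passes unchanged.
96 Hz mod fs = 36 Hz.
36 Hz > fs/2 = 30 Hz, folds to fs − 36 Hz = 24 Hz.
Distinct values: {12 Hz, 18 Hz, 24 Hz} → 3.

3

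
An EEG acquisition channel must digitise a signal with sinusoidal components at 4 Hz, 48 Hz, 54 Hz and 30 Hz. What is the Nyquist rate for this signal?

108 Hz

Highest-frequency component: 54 Hz.
Nyquist rate = 2 × 54 Hz = 108 Hz.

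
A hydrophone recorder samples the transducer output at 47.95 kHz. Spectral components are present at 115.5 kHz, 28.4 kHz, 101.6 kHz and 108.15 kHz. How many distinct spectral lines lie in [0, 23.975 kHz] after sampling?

4

fs/2 = 23.975 kHz.
115.5 kHz mod fs = 19.6 kHz.
19.6 kHz ≤ fs/2 = 23.975 kHz, appears at 19.6 kHz.
28.4 kHz > fs/2 = 23.975 kHz, folds to fs − 28.4 kHz = 19.55 kHz.
101.6 kHz mod fs = 5.7 kHz.
5.7 kHz ≤ fs/2 = 23.975 kHz, appears at 5.7 kHz.
108.15 kHz mod fs = 12.25 kHz.
12.25 kHz ≤ fs/2 = 23.975 kHz, appears at 12.25 kHz.
Distinct values: {5.7 kHz, 12.25 kHz, 19.55 kHz, 19.6 kHz} → 4.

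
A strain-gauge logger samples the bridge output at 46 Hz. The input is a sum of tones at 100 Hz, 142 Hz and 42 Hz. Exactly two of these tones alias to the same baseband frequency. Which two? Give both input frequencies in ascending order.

42 Hz, 142 Hz

fs/2 = 23 Hz.
100 Hz mod fs = 8 Hz.
8 Hz ≤ fs/2 = 23 Hz, appears at 8 Hz.
142 Hz mod fs = 4 Hz.
4 Hz ≤ fs/2 = 23 Hz, appears at 4 Hz.
42 Hz > fs/2 = 23 Hz, folds to fs − 42 Hz = 4 Hz.
42 Hz and 142 Hz both map to 4 Hz.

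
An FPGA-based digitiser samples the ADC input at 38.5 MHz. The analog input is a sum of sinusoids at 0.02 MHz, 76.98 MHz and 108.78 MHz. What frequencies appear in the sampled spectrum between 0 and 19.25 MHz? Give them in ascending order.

0.02 MHz, 6.72 MHz

fs/2 = 19.25 MHz.
0.02 MHz ≤ fs/2 = 19.25 MHz, passes unchanged.
76.98 MHz mod fs = 38.48 MHz.
38.48 MHz > fs/2 = 19.25 MHz, folds to fs − 38.48 MHz = 0.02 MHz.
108.78 MHz mod fs = 31.78 MHz.
31.78 MHz > fs/2 = 19.25 MHz, folds to fs − 31.78 MHz = 6.72 MHz.
Distinct values: {0.02 MHz, 6.72 MHz}.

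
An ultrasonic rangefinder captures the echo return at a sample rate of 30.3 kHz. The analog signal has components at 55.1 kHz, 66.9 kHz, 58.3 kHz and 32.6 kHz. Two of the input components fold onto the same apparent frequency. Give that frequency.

2.3 kHz

fs/2 = 15.15 kHz.
55.1 kHz mod fs = 24.8 kHz.
24.8 kHz > fs/2 = 15.15 kHz, folds to fs − 24.8 kHz = 5.5 kHz.
66.9 kHz mod fs = 6.3 kHz.
6.3 kHz ≤ fs/2 = 15.15 kHz, appears at 6.3 kHz.
58.3 kHz mod fs = 28 kHz.
28 kHz > fs/2 = 15.15 kHz, folds to fs − 28 kHz = 2.3 kHz.
32.6 kHz mod fs = 2.3 kHz.
2.3 kHz ≤ fs/2 = 15.15 kHz, appears at 2.3 kHz.
32.6 kHz and 58.3 kHz both map to 2.3 kHz.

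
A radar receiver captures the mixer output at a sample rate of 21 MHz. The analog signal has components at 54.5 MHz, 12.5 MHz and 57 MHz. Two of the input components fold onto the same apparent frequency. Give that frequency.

fs/2 = 10.5 MHz.
54.5 MHz mod fs = 12.5 MHz.
12.5 MHz > fs/2 = 10.5 MHz, folds to fs − 12.5 MHz = 8.5 MHz.
12.5 MHz > fs/2 = 10.5 MHz, folds to fs − 12.5 MHz = 8.5 MHz.
57 MHz mod fs = 15 MHz.
15 MHz > fs/2 = 10.5 MHz, folds to fs − 15 MHz = 6 MHz.
12.5 MHz and 54.5 MHz both map to 8.5 MHz.

8.5 MHz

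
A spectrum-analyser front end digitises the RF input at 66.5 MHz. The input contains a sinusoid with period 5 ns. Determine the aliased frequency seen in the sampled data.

0.5 MHz

T = 5 ns → f = 1/T = 200 MHz.
200 MHz mod fs = 0.5 MHz.
0.5 MHz ≤ fs/2 = 33.25 MHz, appears at 0.5 MHz.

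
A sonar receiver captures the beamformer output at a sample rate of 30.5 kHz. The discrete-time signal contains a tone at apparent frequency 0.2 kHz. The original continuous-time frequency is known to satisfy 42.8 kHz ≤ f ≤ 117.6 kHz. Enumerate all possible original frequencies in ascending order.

Frequencies that alias to 0.2 kHz are k·fs ± 0.2 kHz for integer k ≥ 0.
k=0: 0.2 kHz.
k=1: 30.3 kHz, 30.7 kHz.
k=2: 60.8 kHz, 61.2 kHz.
k=3: 91.3 kHz, 91.7 kHz.
k=4: 121.8 kHz, 122.2 kHz.
Within [42.8 kHz, 117.6 kHz]: 60.8 kHz, 61.2 kHz, 91.3 kHz, 91.7 kHz.

60.8 kHz, 61.2 kHz, 91.3 kHz, 91.7 kHz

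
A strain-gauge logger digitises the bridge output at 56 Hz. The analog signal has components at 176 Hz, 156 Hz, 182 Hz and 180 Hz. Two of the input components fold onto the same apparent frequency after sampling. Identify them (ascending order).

156 Hz, 180 Hz

fs/2 = 28 Hz.
176 Hz mod fs = 8 Hz.
8 Hz ≤ fs/2 = 28 Hz, appears at 8 Hz.
156 Hz mod fs = 44 Hz.
44 Hz > fs/2 = 28 Hz, folds to fs − 44 Hz = 12 Hz.
182 Hz mod fs = 14 Hz.
14 Hz ≤ fs/2 = 28 Hz, appears at 14 Hz.
180 Hz mod fs = 12 Hz.
12 Hz ≤ fs/2 = 28 Hz, appears at 12 Hz.
156 Hz and 180 Hz both map to 12 Hz.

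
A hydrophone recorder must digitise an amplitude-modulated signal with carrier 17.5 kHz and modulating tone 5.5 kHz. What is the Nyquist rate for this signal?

46 kHz

AM sidebands sit at fc ± fm = 12 kHz and 23 kHz.
Highest-frequency component: 23 kHz.
Nyquist rate = 2 × 23 kHz = 46 kHz.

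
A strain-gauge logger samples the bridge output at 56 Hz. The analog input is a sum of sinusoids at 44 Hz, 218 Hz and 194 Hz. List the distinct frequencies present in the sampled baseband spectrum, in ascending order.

6 Hz, 12 Hz, 26 Hz

fs/2 = 28 Hz.
44 Hz > fs/2 = 28 Hz, folds to fs − 44 Hz = 12 Hz.
218 Hz mod fs = 50 Hz.
50 Hz > fs/2 = 28 Hz, folds to fs − 50 Hz = 6 Hz.
194 Hz mod fs = 26 Hz.
26 Hz ≤ fs/2 = 28 Hz, appears at 26 Hz.
Distinct values: {6 Hz, 12 Hz, 26 Hz}.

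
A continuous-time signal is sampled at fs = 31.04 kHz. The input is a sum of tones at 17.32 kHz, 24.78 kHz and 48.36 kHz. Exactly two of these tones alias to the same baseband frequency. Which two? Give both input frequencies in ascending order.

fs/2 = 15.52 kHz.
17.32 kHz > fs/2 = 15.52 kHz, folds to fs − 17.32 kHz = 13.72 kHz.
24.78 kHz > fs/2 = 15.52 kHz, folds to fs − 24.78 kHz = 6.26 kHz.
48.36 kHz mod fs = 17.32 kHz.
17.32 kHz > fs/2 = 15.52 kHz, folds to fs − 17.32 kHz = 13.72 kHz.
17.32 kHz and 48.36 kHz both map to 13.72 kHz.

17.32 kHz, 48.36 kHz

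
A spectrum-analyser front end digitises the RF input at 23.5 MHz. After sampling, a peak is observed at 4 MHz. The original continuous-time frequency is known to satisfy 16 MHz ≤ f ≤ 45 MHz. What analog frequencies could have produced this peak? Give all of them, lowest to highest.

19.5 MHz, 27.5 MHz, 43 MHz

Frequencies that alias to 4 MHz are k·fs ± 4 MHz for integer k ≥ 0.
k=0: 4 MHz.
k=1: 19.5 MHz, 27.5 MHz.
k=2: 43 MHz, 51 MHz.
k=3: 66.5 MHz, 74.5 MHz.
Within [16 MHz, 45 MHz]: 19.5 MHz, 27.5 MHz, 43 MHz.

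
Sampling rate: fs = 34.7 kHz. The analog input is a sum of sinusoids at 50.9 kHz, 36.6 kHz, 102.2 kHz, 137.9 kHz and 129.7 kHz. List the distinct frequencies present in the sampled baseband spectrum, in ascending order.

fs/2 = 17.35 kHz.
50.9 kHz mod fs = 16.2 kHz.
16.2 kHz ≤ fs/2 = 17.35 kHz, appears at 16.2 kHz.
36.6 kHz mod fs = 1.9 kHz.
1.9 kHz ≤ fs/2 = 17.35 kHz, appears at 1.9 kHz.
102.2 kHz mod fs = 32.8 kHz.
32.8 kHz > fs/2 = 17.35 kHz, folds to fs − 32.8 kHz = 1.9 kHz.
137.9 kHz mod fs = 33.8 kHz.
33.8 kHz > fs/2 = 17.35 kHz, folds to fs − 33.8 kHz = 0.9 kHz.
129.7 kHz mod fs = 25.6 kHz.
25.6 kHz > fs/2 = 17.35 kHz, folds to fs − 25.6 kHz = 9.1 kHz.
Distinct values: {0.9 kHz, 1.9 kHz, 9.1 kHz, 16.2 kHz}.

0.9 kHz, 1.9 kHz, 9.1 kHz, 16.2 kHz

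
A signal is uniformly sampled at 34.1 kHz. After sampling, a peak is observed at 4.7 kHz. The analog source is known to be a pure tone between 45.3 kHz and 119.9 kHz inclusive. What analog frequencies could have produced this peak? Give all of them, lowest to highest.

Frequencies that alias to 4.7 kHz are k·fs ± 4.7 kHz for integer k ≥ 0.
k=0: 4.7 kHz.
k=1: 29.4 kHz, 38.8 kHz.
k=2: 63.5 kHz, 72.9 kHz.
k=3: 97.6 kHz, 107 kHz.
k=4: 131.7 kHz, 141.1 kHz.
Within [45.3 kHz, 119.9 kHz]: 63.5 kHz, 72.9 kHz, 97.6 kHz, 107 kHz.

63.5 kHz, 72.9 kHz, 97.6 kHz, 107 kHz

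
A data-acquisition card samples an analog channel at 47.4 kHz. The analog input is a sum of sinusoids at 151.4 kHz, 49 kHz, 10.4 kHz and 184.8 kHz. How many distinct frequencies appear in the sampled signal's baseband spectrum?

4

fs/2 = 23.7 kHz.
151.4 kHz mod fs = 9.2 kHz.
9.2 kHz ≤ fs/2 = 23.7 kHz, appears at 9.2 kHz.
49 kHz mod fs = 1.6 kHz.
1.6 kHz ≤ fs/2 = 23.7 kHz, appears at 1.6 kHz.
10.4 kHz ≤ fs/2 = 23.7 kHz, passes unchanged.
184.8 kHz mod fs = 42.6 kHz.
42.6 kHz > fs/2 = 23.7 kHz, folds to fs − 42.6 kHz = 4.8 kHz.
Distinct values: {1.6 kHz, 4.8 kHz, 9.2 kHz, 10.4 kHz} → 4.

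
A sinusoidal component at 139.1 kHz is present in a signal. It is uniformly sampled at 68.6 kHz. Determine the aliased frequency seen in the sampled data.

139.1 kHz mod fs = 1.9 kHz.
1.9 kHz ≤ fs/2 = 34.3 kHz, appears at 1.9 kHz.

1.9 kHz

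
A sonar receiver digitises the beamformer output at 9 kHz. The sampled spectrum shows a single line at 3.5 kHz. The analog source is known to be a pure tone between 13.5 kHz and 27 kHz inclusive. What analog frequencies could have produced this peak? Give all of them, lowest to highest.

14.5 kHz, 21.5 kHz, 23.5 kHz

Frequencies that alias to 3.5 kHz are k·fs ± 3.5 kHz for integer k ≥ 0.
k=0: 3.5 kHz.
k=1: 5.5 kHz, 12.5 kHz.
k=2: 14.5 kHz, 21.5 kHz.
k=3: 23.5 kHz, 30.5 kHz.
k=4: 32.5 kHz, 39.5 kHz.
Within [13.5 kHz, 27 kHz]: 14.5 kHz, 21.5 kHz, 23.5 kHz.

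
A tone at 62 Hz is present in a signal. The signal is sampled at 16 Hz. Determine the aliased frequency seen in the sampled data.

2 Hz

62 Hz mod fs = 14 Hz.
14 Hz > fs/2 = 8 Hz, folds to fs − 14 Hz = 2 Hz.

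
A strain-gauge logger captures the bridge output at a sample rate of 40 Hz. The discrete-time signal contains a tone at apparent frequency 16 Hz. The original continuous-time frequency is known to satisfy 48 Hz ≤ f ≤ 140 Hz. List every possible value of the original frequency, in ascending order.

56 Hz, 64 Hz, 96 Hz, 104 Hz, 136 Hz

Frequencies that alias to 16 Hz are k·fs ± 16 Hz for integer k ≥ 0.
k=0: 16 Hz.
k=1: 24 Hz, 56 Hz.
k=2: 64 Hz, 96 Hz.
k=3: 104 Hz, 136 Hz.
k=4: 144 Hz, 176 Hz.
Within [48 Hz, 140 Hz]: 56 Hz, 64 Hz, 96 Hz, 104 Hz, 136 Hz.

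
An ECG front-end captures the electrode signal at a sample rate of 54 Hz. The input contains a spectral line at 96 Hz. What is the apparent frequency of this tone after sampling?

12 Hz

96 Hz mod fs = 42 Hz.
42 Hz > fs/2 = 27 Hz, folds to fs − 42 Hz = 12 Hz.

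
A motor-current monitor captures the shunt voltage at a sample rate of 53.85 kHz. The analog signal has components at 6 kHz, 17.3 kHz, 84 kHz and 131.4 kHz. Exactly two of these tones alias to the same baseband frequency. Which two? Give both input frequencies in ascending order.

84 kHz, 131.4 kHz

fs/2 = 26.925 kHz.
6 kHz ≤ fs/2 = 26.925 kHz, passes unchanged.
17.3 kHz ≤ fs/2 = 26.925 kHz, passes unchanged.
84 kHz mod fs = 30.15 kHz.
30.15 kHz > fs/2 = 26.925 kHz, folds to fs − 30.15 kHz = 23.7 kHz.
131.4 kHz mod fs = 23.7 kHz.
23.7 kHz ≤ fs/2 = 26.925 kHz, appears at 23.7 kHz.
84 kHz and 131.4 kHz both map to 23.7 kHz.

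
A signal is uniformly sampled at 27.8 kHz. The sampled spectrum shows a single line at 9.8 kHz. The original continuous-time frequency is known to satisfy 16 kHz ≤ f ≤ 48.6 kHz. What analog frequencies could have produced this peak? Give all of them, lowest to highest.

18 kHz, 37.6 kHz, 45.8 kHz

Frequencies that alias to 9.8 kHz are k·fs ± 9.8 kHz for integer k ≥ 0.
k=0: 9.8 kHz.
k=1: 18 kHz, 37.6 kHz.
k=2: 45.8 kHz, 65.4 kHz.
k=3: 73.6 kHz, 93.2 kHz.
Within [16 kHz, 48.6 kHz]: 18 kHz, 37.6 kHz, 45.8 kHz.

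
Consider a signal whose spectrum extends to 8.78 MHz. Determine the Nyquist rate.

17.56 MHz

Nyquist rate = 2 × 8.78 MHz = 17.56 MHz.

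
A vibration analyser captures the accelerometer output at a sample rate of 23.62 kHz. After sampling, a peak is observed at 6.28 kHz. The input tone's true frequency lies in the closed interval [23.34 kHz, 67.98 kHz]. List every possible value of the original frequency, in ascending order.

Frequencies that alias to 6.28 kHz are k·fs ± 6.28 kHz for integer k ≥ 0.
k=0: 6.28 kHz.
k=1: 17.34 kHz, 29.9 kHz.
k=2: 40.96 kHz, 53.52 kHz.
k=3: 64.58 kHz, 77.14 kHz.
k=4: 88.2 kHz, 100.76 kHz.
Within [23.34 kHz, 67.98 kHz]: 29.9 kHz, 40.96 kHz, 53.52 kHz, 64.58 kHz.

29.9 kHz, 40.96 kHz, 53.52 kHz, 64.58 kHz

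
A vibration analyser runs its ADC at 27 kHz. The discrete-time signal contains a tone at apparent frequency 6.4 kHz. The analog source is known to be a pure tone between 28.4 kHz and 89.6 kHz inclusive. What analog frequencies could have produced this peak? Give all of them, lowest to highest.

33.4 kHz, 47.6 kHz, 60.4 kHz, 74.6 kHz, 87.4 kHz

Frequencies that alias to 6.4 kHz are k·fs ± 6.4 kHz for integer k ≥ 0.
k=0: 6.4 kHz.
k=1: 20.6 kHz, 33.4 kHz.
k=2: 47.6 kHz, 60.4 kHz.
k=3: 74.6 kHz, 87.4 kHz.
k=4: 101.6 kHz, 114.4 kHz.
Within [28.4 kHz, 89.6 kHz]: 33.4 kHz, 47.6 kHz, 60.4 kHz, 74.6 kHz, 87.4 kHz.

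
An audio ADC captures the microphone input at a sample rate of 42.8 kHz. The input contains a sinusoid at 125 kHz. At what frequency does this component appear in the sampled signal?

125 kHz mod fs = 39.4 kHz.
39.4 kHz > fs/2 = 21.4 kHz, folds to fs − 39.4 kHz = 3.4 kHz.

3.4 kHz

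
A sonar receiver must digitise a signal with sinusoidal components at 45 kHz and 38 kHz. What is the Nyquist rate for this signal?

90 kHz

Highest-frequency component: 45 kHz.
Nyquist rate = 2 × 45 kHz = 90 kHz.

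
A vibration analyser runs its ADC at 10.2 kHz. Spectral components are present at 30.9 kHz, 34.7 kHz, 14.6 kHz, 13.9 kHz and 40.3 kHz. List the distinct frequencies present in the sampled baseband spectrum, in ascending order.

fs/2 = 5.1 kHz.
30.9 kHz mod fs = 0.3 kHz.
0.3 kHz ≤ fs/2 = 5.1 kHz, appears at 0.3 kHz.
34.7 kHz mod fs = 4.1 kHz.
4.1 kHz ≤ fs/2 = 5.1 kHz, appears at 4.1 kHz.
14.6 kHz mod fs = 4.4 kHz.
4.4 kHz ≤ fs/2 = 5.1 kHz, appears at 4.4 kHz.
13.9 kHz mod fs = 3.7 kHz.
3.7 kHz ≤ fs/2 = 5.1 kHz, appears at 3.7 kHz.
40.3 kHz mod fs = 9.7 kHz.
9.7 kHz > fs/2 = 5.1 kHz, folds to fs − 9.7 kHz = 0.5 kHz.
Distinct values: {0.3 kHz, 0.5 kHz, 3.7 kHz, 4.1 kHz, 4.4 kHz}.

0.3 kHz, 0.5 kHz, 3.7 kHz, 4.1 kHz, 4.4 kHz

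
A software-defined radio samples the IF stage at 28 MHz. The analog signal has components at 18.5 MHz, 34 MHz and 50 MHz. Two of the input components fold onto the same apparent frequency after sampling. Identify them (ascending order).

fs/2 = 14 MHz.
18.5 MHz > fs/2 = 14 MHz, folds to fs − 18.5 MHz = 9.5 MHz.
34 MHz mod fs = 6 MHz.
6 MHz ≤ fs/2 = 14 MHz, appears at 6 MHz.
50 MHz mod fs = 22 MHz.
22 MHz > fs/2 = 14 MHz, folds to fs − 22 MHz = 6 MHz.
34 MHz and 50 MHz both map to 6 MHz.

34 MHz, 50 MHz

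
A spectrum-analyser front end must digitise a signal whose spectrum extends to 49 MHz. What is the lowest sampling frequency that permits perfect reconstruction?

98 MHz

Nyquist rate = 2 × 49 MHz = 98 MHz.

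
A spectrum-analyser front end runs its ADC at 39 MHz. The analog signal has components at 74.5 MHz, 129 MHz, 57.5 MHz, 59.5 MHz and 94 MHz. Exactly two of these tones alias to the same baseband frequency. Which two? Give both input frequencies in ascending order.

fs/2 = 19.5 MHz.
74.5 MHz mod fs = 35.5 MHz.
35.5 MHz > fs/2 = 19.5 MHz, folds to fs − 35.5 MHz = 3.5 MHz.
129 MHz mod fs = 12 MHz.
12 MHz ≤ fs/2 = 19.5 MHz, appears at 12 MHz.
57.5 MHz mod fs = 18.5 MHz.
18.5 MHz ≤ fs/2 = 19.5 MHz, appears at 18.5 MHz.
59.5 MHz mod fs = 20.5 MHz.
20.5 MHz > fs/2 = 19.5 MHz, folds to fs − 20.5 MHz = 18.5 MHz.
94 MHz mod fs = 16 MHz.
16 MHz ≤ fs/2 = 19.5 MHz, appears at 16 MHz.
57.5 MHz and 59.5 MHz both map to 18.5 MHz.

57.5 MHz, 59.5 MHz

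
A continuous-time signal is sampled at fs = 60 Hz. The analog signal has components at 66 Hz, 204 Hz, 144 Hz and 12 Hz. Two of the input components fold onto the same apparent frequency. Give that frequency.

fs/2 = 30 Hz.
66 Hz mod fs = 6 Hz.
6 Hz ≤ fs/2 = 30 Hz, appears at 6 Hz.
204 Hz mod fs = 24 Hz.
24 Hz ≤ fs/2 = 30 Hz, appears at 24 Hz.
144 Hz mod fs = 24 Hz.
24 Hz ≤ fs/2 = 30 Hz, appears at 24 Hz.
12 Hz ≤ fs/2 = 30 Hz, passes unchanged.
144 Hz and 204 Hz both map to 24 Hz.

24 Hz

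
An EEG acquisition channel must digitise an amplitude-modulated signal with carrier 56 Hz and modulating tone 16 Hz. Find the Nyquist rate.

AM sidebands sit at fc ± fm = 40 Hz and 72 Hz.
Highest-frequency component: 72 Hz.
Nyquist rate = 2 × 72 Hz = 144 Hz.

144 Hz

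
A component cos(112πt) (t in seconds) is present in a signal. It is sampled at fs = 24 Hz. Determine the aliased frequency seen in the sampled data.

ω = 112π rad/s → f = ω/(2π) = 56 Hz.
56 Hz mod fs = 8 Hz.
8 Hz ≤ fs/2 = 12 Hz, appears at 8 Hz.

8 Hz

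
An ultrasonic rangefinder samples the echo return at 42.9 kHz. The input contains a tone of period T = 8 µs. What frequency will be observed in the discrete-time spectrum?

T = 8 µs → f = 1/T = 125 kHz.
125 kHz mod fs = 39.2 kHz.
39.2 kHz > fs/2 = 21.45 kHz, folds to fs − 39.2 kHz = 3.7 kHz.

3.7 kHz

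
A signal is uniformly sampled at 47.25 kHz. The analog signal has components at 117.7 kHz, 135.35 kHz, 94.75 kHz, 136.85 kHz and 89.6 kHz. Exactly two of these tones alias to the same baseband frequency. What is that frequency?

fs/2 = 23.625 kHz.
117.7 kHz mod fs = 23.2 kHz.
23.2 kHz ≤ fs/2 = 23.625 kHz, appears at 23.2 kHz.
135.35 kHz mod fs = 40.85 kHz.
40.85 kHz > fs/2 = 23.625 kHz, folds to fs − 40.85 kHz = 6.4 kHz.
94.75 kHz mod fs = 0.25 kHz.
0.25 kHz ≤ fs/2 = 23.625 kHz, appears at 0.25 kHz.
136.85 kHz mod fs = 42.35 kHz.
42.35 kHz > fs/2 = 23.625 kHz, folds to fs − 42.35 kHz = 4.9 kHz.
89.6 kHz mod fs = 42.35 kHz.
42.35 kHz > fs/2 = 23.625 kHz, folds to fs − 42.35 kHz = 4.9 kHz.
89.6 kHz and 136.85 kHz both map to 4.9 kHz.

4.9 kHz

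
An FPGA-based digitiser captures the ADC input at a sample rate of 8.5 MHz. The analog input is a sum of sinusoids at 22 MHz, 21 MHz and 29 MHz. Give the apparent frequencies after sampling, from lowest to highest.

fs/2 = 4.25 MHz.
22 MHz mod fs = 5 MHz.
5 MHz > fs/2 = 4.25 MHz, folds to fs − 5 MHz = 3.5 MHz.
21 MHz mod fs = 4 MHz.
4 MHz ≤ fs/2 = 4.25 MHz, appears at 4 MHz.
29 MHz mod fs = 3.5 MHz.
3.5 MHz ≤ fs/2 = 4.25 MHz, appears at 3.5 MHz.
Distinct values: {3.5 MHz, 4 MHz}.

3.5 MHz, 4 MHz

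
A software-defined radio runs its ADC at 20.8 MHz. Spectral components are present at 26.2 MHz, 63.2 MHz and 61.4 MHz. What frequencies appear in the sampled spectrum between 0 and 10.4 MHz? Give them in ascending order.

0.8 MHz, 1 MHz, 5.4 MHz

fs/2 = 10.4 MHz.
26.2 MHz mod fs = 5.4 MHz.
5.4 MHz ≤ fs/2 = 10.4 MHz, appears at 5.4 MHz.
63.2 MHz mod fs = 0.8 MHz.
0.8 MHz ≤ fs/2 = 10.4 MHz, appears at 0.8 MHz.
61.4 MHz mod fs = 19.8 MHz.
19.8 MHz > fs/2 = 10.4 MHz, folds to fs − 19.8 MHz = 1 MHz.
Distinct values: {0.8 MHz, 1 MHz, 5.4 MHz}.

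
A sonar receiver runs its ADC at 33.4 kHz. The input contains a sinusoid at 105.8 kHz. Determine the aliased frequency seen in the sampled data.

5.6 kHz

105.8 kHz mod fs = 5.6 kHz.
5.6 kHz ≤ fs/2 = 16.7 kHz, appears at 5.6 kHz.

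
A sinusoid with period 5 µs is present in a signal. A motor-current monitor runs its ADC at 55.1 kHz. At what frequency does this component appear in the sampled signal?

T = 5 µs → f = 1/T = 200 kHz.
200 kHz mod fs = 34.7 kHz.
34.7 kHz > fs/2 = 27.55 kHz, folds to fs − 34.7 kHz = 20.4 kHz.

20.4 kHz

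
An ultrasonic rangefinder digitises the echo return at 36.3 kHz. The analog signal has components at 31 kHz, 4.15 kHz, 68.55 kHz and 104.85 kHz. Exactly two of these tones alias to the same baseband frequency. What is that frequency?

fs/2 = 18.15 kHz.
31 kHz > fs/2 = 18.15 kHz, folds to fs − 31 kHz = 5.3 kHz.
4.15 kHz ≤ fs/2 = 18.15 kHz, passes unchanged.
68.55 kHz mod fs = 32.25 kHz.
32.25 kHz > fs/2 = 18.15 kHz, folds to fs − 32.25 kHz = 4.05 kHz.
104.85 kHz mod fs = 32.25 kHz.
32.25 kHz > fs/2 = 18.15 kHz, folds to fs − 32.25 kHz = 4.05 kHz.
68.55 kHz and 104.85 kHz both map to 4.05 kHz.

4.05 kHz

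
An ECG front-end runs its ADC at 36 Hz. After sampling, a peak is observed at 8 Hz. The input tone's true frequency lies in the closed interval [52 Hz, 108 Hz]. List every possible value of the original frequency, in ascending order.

Frequencies that alias to 8 Hz are k·fs ± 8 Hz for integer k ≥ 0.
k=0: 8 Hz.
k=1: 28 Hz, 44 Hz.
k=2: 64 Hz, 80 Hz.
k=3: 100 Hz, 116 Hz.
k=4: 136 Hz, 152 Hz.
Within [52 Hz, 108 Hz]: 64 Hz, 80 Hz, 100 Hz.

64 Hz, 80 Hz, 100 Hz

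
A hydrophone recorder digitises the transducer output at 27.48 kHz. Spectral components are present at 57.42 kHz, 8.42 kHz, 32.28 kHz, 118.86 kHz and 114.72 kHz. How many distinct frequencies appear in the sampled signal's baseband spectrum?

4

fs/2 = 13.74 kHz.
57.42 kHz mod fs = 2.46 kHz.
2.46 kHz ≤ fs/2 = 13.74 kHz, appears at 2.46 kHz.
8.42 kHz ≤ fs/2 = 13.74 kHz, passes unchanged.
32.28 kHz mod fs = 4.8 kHz.
4.8 kHz ≤ fs/2 = 13.74 kHz, appears at 4.8 kHz.
118.86 kHz mod fs = 8.94 kHz.
8.94 kHz ≤ fs/2 = 13.74 kHz, appears at 8.94 kHz.
114.72 kHz mod fs = 4.8 kHz.
4.8 kHz ≤ fs/2 = 13.74 kHz, appears at 4.8 kHz.
Distinct values: {2.46 kHz, 4.8 kHz, 8.42 kHz, 8.94 kHz} → 4.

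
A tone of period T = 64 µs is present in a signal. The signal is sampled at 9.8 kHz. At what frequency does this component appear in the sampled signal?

T = 64 µs → f = 1/T = 15.625 kHz.
15.625 kHz mod fs = 5.825 kHz.
5.825 kHz > fs/2 = 4.9 kHz, folds to fs − 5.825 kHz = 3.975 kHz.

3.975 kHz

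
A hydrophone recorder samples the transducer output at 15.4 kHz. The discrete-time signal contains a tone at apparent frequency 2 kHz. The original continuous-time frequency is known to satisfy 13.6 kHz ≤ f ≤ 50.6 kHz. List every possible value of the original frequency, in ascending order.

17.4 kHz, 28.8 kHz, 32.8 kHz, 44.2 kHz, 48.2 kHz

Frequencies that alias to 2 kHz are k·fs ± 2 kHz for integer k ≥ 0.
k=0: 2 kHz.
k=1: 13.4 kHz, 17.4 kHz.
k=2: 28.8 kHz, 32.8 kHz.
k=3: 44.2 kHz, 48.2 kHz.
k=4: 59.6 kHz, 63.6 kHz.
Within [13.6 kHz, 50.6 kHz]: 17.4 kHz, 28.8 kHz, 32.8 kHz, 44.2 kHz, 48.2 kHz.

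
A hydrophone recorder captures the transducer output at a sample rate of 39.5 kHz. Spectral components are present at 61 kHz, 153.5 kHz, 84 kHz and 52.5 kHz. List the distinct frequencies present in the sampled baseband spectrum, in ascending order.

4.5 kHz, 5 kHz, 13 kHz, 18 kHz

fs/2 = 19.75 kHz.
61 kHz mod fs = 21.5 kHz.
21.5 kHz > fs/2 = 19.75 kHz, folds to fs − 21.5 kHz = 18 kHz.
153.5 kHz mod fs = 35 kHz.
35 kHz > fs/2 = 19.75 kHz, folds to fs − 35 kHz = 4.5 kHz.
84 kHz mod fs = 5 kHz.
5 kHz ≤ fs/2 = 19.75 kHz, appears at 5 kHz.
52.5 kHz mod fs = 13 kHz.
13 kHz ≤ fs/2 = 19.75 kHz, appears at 13 kHz.
Distinct values: {4.5 kHz, 5 kHz, 13 kHz, 18 kHz}.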